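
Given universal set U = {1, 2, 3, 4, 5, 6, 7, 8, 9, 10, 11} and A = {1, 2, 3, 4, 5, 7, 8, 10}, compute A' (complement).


Universal set U = {1, 2, 3, 4, 5, 6, 7, 8, 9, 10, 11}
Set A = {1, 2, 3, 4, 5, 7, 8, 10}
A' = U \ A = elements in U but not in A
Checking each element of U:
1 (in A, exclude), 2 (in A, exclude), 3 (in A, exclude), 4 (in A, exclude), 5 (in A, exclude), 6 (not in A, include), 7 (in A, exclude), 8 (in A, exclude), 9 (not in A, include), 10 (in A, exclude), 11 (not in A, include)
A' = {6, 9, 11}

{6, 9, 11}


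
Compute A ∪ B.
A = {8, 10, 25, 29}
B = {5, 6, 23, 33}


Set A = {8, 10, 25, 29}
Set B = {5, 6, 23, 33}
A ∪ B includes all elements in either set.
Elements from A: {8, 10, 25, 29}
Elements from B not already included: {5, 6, 23, 33}
A ∪ B = {5, 6, 8, 10, 23, 25, 29, 33}

{5, 6, 8, 10, 23, 25, 29, 33}


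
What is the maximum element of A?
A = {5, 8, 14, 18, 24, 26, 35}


Set A = {5, 8, 14, 18, 24, 26, 35}
Elements in ascending order: 5, 8, 14, 18, 24, 26, 35
The largest element is 35.

35


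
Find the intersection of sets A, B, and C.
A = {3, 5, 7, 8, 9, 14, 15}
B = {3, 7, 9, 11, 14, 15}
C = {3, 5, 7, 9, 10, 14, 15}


Set A = {3, 5, 7, 8, 9, 14, 15}
Set B = {3, 7, 9, 11, 14, 15}
Set C = {3, 5, 7, 9, 10, 14, 15}
First, A ∩ B = {3, 7, 9, 14, 15}
Then, (A ∩ B) ∩ C = {3, 7, 9, 14, 15}

{3, 7, 9, 14, 15}


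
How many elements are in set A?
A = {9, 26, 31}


Set A = {9, 26, 31}
Listing elements: 9, 26, 31
Counting: 3 elements
|A| = 3

3


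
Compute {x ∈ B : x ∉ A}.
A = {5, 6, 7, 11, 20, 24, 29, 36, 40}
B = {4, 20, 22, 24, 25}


Set A = {5, 6, 7, 11, 20, 24, 29, 36, 40}
Set B = {4, 20, 22, 24, 25}
Check each element of B against A:
4 ∉ A (include), 20 ∈ A, 22 ∉ A (include), 24 ∈ A, 25 ∉ A (include)
Elements of B not in A: {4, 22, 25}

{4, 22, 25}


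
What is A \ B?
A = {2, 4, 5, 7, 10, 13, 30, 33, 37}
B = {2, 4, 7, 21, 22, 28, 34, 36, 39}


Set A = {2, 4, 5, 7, 10, 13, 30, 33, 37}
Set B = {2, 4, 7, 21, 22, 28, 34, 36, 39}
A \ B includes elements in A that are not in B.
Check each element of A:
2 (in B, remove), 4 (in B, remove), 5 (not in B, keep), 7 (in B, remove), 10 (not in B, keep), 13 (not in B, keep), 30 (not in B, keep), 33 (not in B, keep), 37 (not in B, keep)
A \ B = {5, 10, 13, 30, 33, 37}

{5, 10, 13, 30, 33, 37}


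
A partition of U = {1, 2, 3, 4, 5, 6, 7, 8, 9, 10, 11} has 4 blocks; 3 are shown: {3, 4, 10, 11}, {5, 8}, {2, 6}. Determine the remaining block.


U = {1, 2, 3, 4, 5, 6, 7, 8, 9, 10, 11}
Shown blocks: {3, 4, 10, 11}, {5, 8}, {2, 6}
A partition's blocks are pairwise disjoint and cover U, so the missing block = U \ (union of shown blocks).
Union of shown blocks: {2, 3, 4, 5, 6, 8, 10, 11}
Missing block = U \ (union) = {1, 7, 9}

{1, 7, 9}


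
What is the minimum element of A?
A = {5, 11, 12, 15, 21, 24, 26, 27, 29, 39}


Set A = {5, 11, 12, 15, 21, 24, 26, 27, 29, 39}
Elements in ascending order: 5, 11, 12, 15, 21, 24, 26, 27, 29, 39
The smallest element is 5.

5


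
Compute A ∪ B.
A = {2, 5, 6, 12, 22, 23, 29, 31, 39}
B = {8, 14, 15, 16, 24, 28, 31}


Set A = {2, 5, 6, 12, 22, 23, 29, 31, 39}
Set B = {8, 14, 15, 16, 24, 28, 31}
A ∪ B includes all elements in either set.
Elements from A: {2, 5, 6, 12, 22, 23, 29, 31, 39}
Elements from B not already included: {8, 14, 15, 16, 24, 28}
A ∪ B = {2, 5, 6, 8, 12, 14, 15, 16, 22, 23, 24, 28, 29, 31, 39}

{2, 5, 6, 8, 12, 14, 15, 16, 22, 23, 24, 28, 29, 31, 39}


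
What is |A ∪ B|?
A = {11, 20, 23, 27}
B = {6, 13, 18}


Set A = {11, 20, 23, 27}, |A| = 4
Set B = {6, 13, 18}, |B| = 3
A ∩ B = {}, |A ∩ B| = 0
|A ∪ B| = |A| + |B| - |A ∩ B| = 4 + 3 - 0 = 7

7


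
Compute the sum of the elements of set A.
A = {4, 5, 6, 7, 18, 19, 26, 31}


Set A = {4, 5, 6, 7, 18, 19, 26, 31}
Sum = 4 + 5 + 6 + 7 + 18 + 19 + 26 + 31 = 116

116


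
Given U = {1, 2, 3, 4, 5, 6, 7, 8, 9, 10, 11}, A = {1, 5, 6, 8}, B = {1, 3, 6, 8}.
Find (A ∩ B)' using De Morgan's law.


U = {1, 2, 3, 4, 5, 6, 7, 8, 9, 10, 11}
A = {1, 5, 6, 8}, B = {1, 3, 6, 8}
A ∩ B = {1, 6, 8}
(A ∩ B)' = U \ (A ∩ B) = {2, 3, 4, 5, 7, 9, 10, 11}
Verification via A' ∪ B': A' = {2, 3, 4, 7, 9, 10, 11}, B' = {2, 4, 5, 7, 9, 10, 11}
A' ∪ B' = {2, 3, 4, 5, 7, 9, 10, 11} ✓

{2, 3, 4, 5, 7, 9, 10, 11}


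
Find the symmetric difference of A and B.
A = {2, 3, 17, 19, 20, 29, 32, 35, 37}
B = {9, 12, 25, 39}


Set A = {2, 3, 17, 19, 20, 29, 32, 35, 37}
Set B = {9, 12, 25, 39}
A △ B = (A \ B) ∪ (B \ A)
Elements in A but not B: {2, 3, 17, 19, 20, 29, 32, 35, 37}
Elements in B but not A: {9, 12, 25, 39}
A △ B = {2, 3, 9, 12, 17, 19, 20, 25, 29, 32, 35, 37, 39}

{2, 3, 9, 12, 17, 19, 20, 25, 29, 32, 35, 37, 39}


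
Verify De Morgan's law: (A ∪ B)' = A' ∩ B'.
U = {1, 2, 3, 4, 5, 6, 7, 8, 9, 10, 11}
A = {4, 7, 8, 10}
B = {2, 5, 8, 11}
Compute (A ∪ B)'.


U = {1, 2, 3, 4, 5, 6, 7, 8, 9, 10, 11}
A = {4, 7, 8, 10}, B = {2, 5, 8, 11}
A ∪ B = {2, 4, 5, 7, 8, 10, 11}
(A ∪ B)' = U \ (A ∪ B) = {1, 3, 6, 9}
Verification via A' ∩ B': A' = {1, 2, 3, 5, 6, 9, 11}, B' = {1, 3, 4, 6, 7, 9, 10}
A' ∩ B' = {1, 3, 6, 9} ✓

{1, 3, 6, 9}


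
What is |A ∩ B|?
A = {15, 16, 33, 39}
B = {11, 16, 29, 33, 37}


Set A = {15, 16, 33, 39}
Set B = {11, 16, 29, 33, 37}
A ∩ B = {16, 33}
|A ∩ B| = 2

2


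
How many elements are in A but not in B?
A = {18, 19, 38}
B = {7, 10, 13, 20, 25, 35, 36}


Set A = {18, 19, 38}
Set B = {7, 10, 13, 20, 25, 35, 36}
A \ B = {18, 19, 38}
|A \ B| = 3

3


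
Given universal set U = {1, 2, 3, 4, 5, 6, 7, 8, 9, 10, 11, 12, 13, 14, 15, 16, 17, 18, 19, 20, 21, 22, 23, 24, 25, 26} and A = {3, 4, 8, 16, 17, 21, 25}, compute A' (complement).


Universal set U = {1, 2, 3, 4, 5, 6, 7, 8, 9, 10, 11, 12, 13, 14, 15, 16, 17, 18, 19, 20, 21, 22, 23, 24, 25, 26}
Set A = {3, 4, 8, 16, 17, 21, 25}
A' = U \ A = elements in U but not in A
Checking each element of U:
1 (not in A, include), 2 (not in A, include), 3 (in A, exclude), 4 (in A, exclude), 5 (not in A, include), 6 (not in A, include), 7 (not in A, include), 8 (in A, exclude), 9 (not in A, include), 10 (not in A, include), 11 (not in A, include), 12 (not in A, include), 13 (not in A, include), 14 (not in A, include), 15 (not in A, include), 16 (in A, exclude), 17 (in A, exclude), 18 (not in A, include), 19 (not in A, include), 20 (not in A, include), 21 (in A, exclude), 22 (not in A, include), 23 (not in A, include), 24 (not in A, include), 25 (in A, exclude), 26 (not in A, include)
A' = {1, 2, 5, 6, 7, 9, 10, 11, 12, 13, 14, 15, 18, 19, 20, 22, 23, 24, 26}

{1, 2, 5, 6, 7, 9, 10, 11, 12, 13, 14, 15, 18, 19, 20, 22, 23, 24, 26}


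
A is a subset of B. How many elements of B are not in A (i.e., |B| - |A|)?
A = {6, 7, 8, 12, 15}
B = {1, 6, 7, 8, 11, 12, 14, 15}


Set A = {6, 7, 8, 12, 15}, |A| = 5
Set B = {1, 6, 7, 8, 11, 12, 14, 15}, |B| = 8
Since A ⊆ B: B \ A = {1, 11, 14}
|B| - |A| = 8 - 5 = 3

3


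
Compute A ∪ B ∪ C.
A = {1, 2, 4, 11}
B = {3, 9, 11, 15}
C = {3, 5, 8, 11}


Set A = {1, 2, 4, 11}
Set B = {3, 9, 11, 15}
Set C = {3, 5, 8, 11}
First, A ∪ B = {1, 2, 3, 4, 9, 11, 15}
Then, (A ∪ B) ∪ C = {1, 2, 3, 4, 5, 8, 9, 11, 15}

{1, 2, 3, 4, 5, 8, 9, 11, 15}


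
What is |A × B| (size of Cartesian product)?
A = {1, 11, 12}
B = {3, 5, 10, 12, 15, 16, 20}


Set A = {1, 11, 12} has 3 elements.
Set B = {3, 5, 10, 12, 15, 16, 20} has 7 elements.
|A × B| = |A| × |B| = 3 × 7 = 21

21


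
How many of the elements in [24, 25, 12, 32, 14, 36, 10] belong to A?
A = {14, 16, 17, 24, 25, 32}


Set A = {14, 16, 17, 24, 25, 32}
Candidates: [24, 25, 12, 32, 14, 36, 10]
Check each candidate:
24 ∈ A, 25 ∈ A, 12 ∉ A, 32 ∈ A, 14 ∈ A, 36 ∉ A, 10 ∉ A
Count of candidates in A: 4

4


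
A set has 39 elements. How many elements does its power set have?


The set has 39 elements.
The power set contains all possible subsets.
|P(A)| = 2^|A| = 2^39 = 549755813888

549755813888


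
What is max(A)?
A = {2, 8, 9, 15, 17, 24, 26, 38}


Set A = {2, 8, 9, 15, 17, 24, 26, 38}
Elements in ascending order: 2, 8, 9, 15, 17, 24, 26, 38
The largest element is 38.

38


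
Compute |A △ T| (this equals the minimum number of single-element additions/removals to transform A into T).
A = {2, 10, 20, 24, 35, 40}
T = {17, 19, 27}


Set A = {2, 10, 20, 24, 35, 40}
Set T = {17, 19, 27}
Elements to remove from A (in A, not in T): {2, 10, 20, 24, 35, 40} → 6 removals
Elements to add to A (in T, not in A): {17, 19, 27} → 3 additions
Total edits = 6 + 3 = 9

9


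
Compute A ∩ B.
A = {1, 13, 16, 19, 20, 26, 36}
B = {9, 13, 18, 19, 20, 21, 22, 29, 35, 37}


Set A = {1, 13, 16, 19, 20, 26, 36}
Set B = {9, 13, 18, 19, 20, 21, 22, 29, 35, 37}
A ∩ B includes only elements in both sets.
Check each element of A against B:
1 ✗, 13 ✓, 16 ✗, 19 ✓, 20 ✓, 26 ✗, 36 ✗
A ∩ B = {13, 19, 20}

{13, 19, 20}


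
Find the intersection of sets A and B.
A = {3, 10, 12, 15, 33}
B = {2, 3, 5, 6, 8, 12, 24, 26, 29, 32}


Set A = {3, 10, 12, 15, 33}
Set B = {2, 3, 5, 6, 8, 12, 24, 26, 29, 32}
A ∩ B includes only elements in both sets.
Check each element of A against B:
3 ✓, 10 ✗, 12 ✓, 15 ✗, 33 ✗
A ∩ B = {3, 12}

{3, 12}


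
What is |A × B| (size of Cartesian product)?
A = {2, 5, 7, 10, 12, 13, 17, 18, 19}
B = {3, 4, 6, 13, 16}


Set A = {2, 5, 7, 10, 12, 13, 17, 18, 19} has 9 elements.
Set B = {3, 4, 6, 13, 16} has 5 elements.
|A × B| = |A| × |B| = 9 × 5 = 45

45


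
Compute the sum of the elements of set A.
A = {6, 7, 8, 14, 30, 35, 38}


Set A = {6, 7, 8, 14, 30, 35, 38}
Sum = 6 + 7 + 8 + 14 + 30 + 35 + 38 = 138

138


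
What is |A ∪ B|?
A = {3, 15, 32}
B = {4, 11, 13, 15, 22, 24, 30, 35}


Set A = {3, 15, 32}, |A| = 3
Set B = {4, 11, 13, 15, 22, 24, 30, 35}, |B| = 8
A ∩ B = {15}, |A ∩ B| = 1
|A ∪ B| = |A| + |B| - |A ∩ B| = 3 + 8 - 1 = 10

10


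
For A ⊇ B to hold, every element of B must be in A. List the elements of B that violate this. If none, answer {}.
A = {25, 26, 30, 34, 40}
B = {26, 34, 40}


Set A = {25, 26, 30, 34, 40}
Set B = {26, 34, 40}
Check each element of B against A:
26 ∈ A, 34 ∈ A, 40 ∈ A
Elements of B not in A: {}

{}


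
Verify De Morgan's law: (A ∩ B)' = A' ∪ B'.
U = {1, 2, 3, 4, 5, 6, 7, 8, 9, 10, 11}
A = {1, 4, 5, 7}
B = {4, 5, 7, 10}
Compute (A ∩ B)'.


U = {1, 2, 3, 4, 5, 6, 7, 8, 9, 10, 11}
A = {1, 4, 5, 7}, B = {4, 5, 7, 10}
A ∩ B = {4, 5, 7}
(A ∩ B)' = U \ (A ∩ B) = {1, 2, 3, 6, 8, 9, 10, 11}
Verification via A' ∪ B': A' = {2, 3, 6, 8, 9, 10, 11}, B' = {1, 2, 3, 6, 8, 9, 11}
A' ∪ B' = {1, 2, 3, 6, 8, 9, 10, 11} ✓

{1, 2, 3, 6, 8, 9, 10, 11}


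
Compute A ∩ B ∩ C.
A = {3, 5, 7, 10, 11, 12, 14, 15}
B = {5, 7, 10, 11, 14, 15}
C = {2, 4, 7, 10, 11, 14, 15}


Set A = {3, 5, 7, 10, 11, 12, 14, 15}
Set B = {5, 7, 10, 11, 14, 15}
Set C = {2, 4, 7, 10, 11, 14, 15}
First, A ∩ B = {5, 7, 10, 11, 14, 15}
Then, (A ∩ B) ∩ C = {7, 10, 11, 14, 15}

{7, 10, 11, 14, 15}


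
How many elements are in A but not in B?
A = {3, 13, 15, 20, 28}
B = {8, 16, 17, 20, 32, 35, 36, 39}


Set A = {3, 13, 15, 20, 28}
Set B = {8, 16, 17, 20, 32, 35, 36, 39}
A \ B = {3, 13, 15, 28}
|A \ B| = 4

4


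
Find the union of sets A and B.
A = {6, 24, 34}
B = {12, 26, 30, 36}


Set A = {6, 24, 34}
Set B = {12, 26, 30, 36}
A ∪ B includes all elements in either set.
Elements from A: {6, 24, 34}
Elements from B not already included: {12, 26, 30, 36}
A ∪ B = {6, 12, 24, 26, 30, 34, 36}

{6, 12, 24, 26, 30, 34, 36}


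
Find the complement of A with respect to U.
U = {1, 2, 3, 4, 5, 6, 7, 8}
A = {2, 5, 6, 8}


Universal set U = {1, 2, 3, 4, 5, 6, 7, 8}
Set A = {2, 5, 6, 8}
A' = U \ A = elements in U but not in A
Checking each element of U:
1 (not in A, include), 2 (in A, exclude), 3 (not in A, include), 4 (not in A, include), 5 (in A, exclude), 6 (in A, exclude), 7 (not in A, include), 8 (in A, exclude)
A' = {1, 3, 4, 7}

{1, 3, 4, 7}


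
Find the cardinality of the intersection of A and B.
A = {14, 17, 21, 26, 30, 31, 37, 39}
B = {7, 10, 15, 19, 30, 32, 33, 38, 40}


Set A = {14, 17, 21, 26, 30, 31, 37, 39}
Set B = {7, 10, 15, 19, 30, 32, 33, 38, 40}
A ∩ B = {30}
|A ∩ B| = 1

1


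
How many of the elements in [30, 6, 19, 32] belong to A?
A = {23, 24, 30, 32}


Set A = {23, 24, 30, 32}
Candidates: [30, 6, 19, 32]
Check each candidate:
30 ∈ A, 6 ∉ A, 19 ∉ A, 32 ∈ A
Count of candidates in A: 2

2


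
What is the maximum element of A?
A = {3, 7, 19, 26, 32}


Set A = {3, 7, 19, 26, 32}
Elements in ascending order: 3, 7, 19, 26, 32
The largest element is 32.

32


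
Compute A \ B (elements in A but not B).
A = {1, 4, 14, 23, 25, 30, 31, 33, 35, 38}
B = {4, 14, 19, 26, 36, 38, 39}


Set A = {1, 4, 14, 23, 25, 30, 31, 33, 35, 38}
Set B = {4, 14, 19, 26, 36, 38, 39}
A \ B includes elements in A that are not in B.
Check each element of A:
1 (not in B, keep), 4 (in B, remove), 14 (in B, remove), 23 (not in B, keep), 25 (not in B, keep), 30 (not in B, keep), 31 (not in B, keep), 33 (not in B, keep), 35 (not in B, keep), 38 (in B, remove)
A \ B = {1, 23, 25, 30, 31, 33, 35}

{1, 23, 25, 30, 31, 33, 35}


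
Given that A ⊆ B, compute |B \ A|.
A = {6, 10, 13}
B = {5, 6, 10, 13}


Set A = {6, 10, 13}, |A| = 3
Set B = {5, 6, 10, 13}, |B| = 4
Since A ⊆ B: B \ A = {5}
|B| - |A| = 4 - 3 = 1

1


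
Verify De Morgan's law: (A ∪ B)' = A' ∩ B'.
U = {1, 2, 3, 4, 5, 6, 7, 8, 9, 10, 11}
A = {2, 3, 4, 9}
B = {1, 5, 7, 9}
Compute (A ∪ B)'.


U = {1, 2, 3, 4, 5, 6, 7, 8, 9, 10, 11}
A = {2, 3, 4, 9}, B = {1, 5, 7, 9}
A ∪ B = {1, 2, 3, 4, 5, 7, 9}
(A ∪ B)' = U \ (A ∪ B) = {6, 8, 10, 11}
Verification via A' ∩ B': A' = {1, 5, 6, 7, 8, 10, 11}, B' = {2, 3, 4, 6, 8, 10, 11}
A' ∩ B' = {6, 8, 10, 11} ✓

{6, 8, 10, 11}


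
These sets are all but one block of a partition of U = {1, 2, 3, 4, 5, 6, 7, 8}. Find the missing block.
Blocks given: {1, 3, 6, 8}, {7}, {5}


U = {1, 2, 3, 4, 5, 6, 7, 8}
Shown blocks: {1, 3, 6, 8}, {7}, {5}
A partition's blocks are pairwise disjoint and cover U, so the missing block = U \ (union of shown blocks).
Union of shown blocks: {1, 3, 5, 6, 7, 8}
Missing block = U \ (union) = {2, 4}

{2, 4}


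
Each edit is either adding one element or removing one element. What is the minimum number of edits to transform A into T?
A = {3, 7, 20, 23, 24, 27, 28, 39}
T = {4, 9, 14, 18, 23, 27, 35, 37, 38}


Set A = {3, 7, 20, 23, 24, 27, 28, 39}
Set T = {4, 9, 14, 18, 23, 27, 35, 37, 38}
Elements to remove from A (in A, not in T): {3, 7, 20, 24, 28, 39} → 6 removals
Elements to add to A (in T, not in A): {4, 9, 14, 18, 35, 37, 38} → 7 additions
Total edits = 6 + 7 = 13

13


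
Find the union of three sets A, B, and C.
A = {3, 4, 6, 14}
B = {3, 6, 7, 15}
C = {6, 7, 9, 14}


Set A = {3, 4, 6, 14}
Set B = {3, 6, 7, 15}
Set C = {6, 7, 9, 14}
First, A ∪ B = {3, 4, 6, 7, 14, 15}
Then, (A ∪ B) ∪ C = {3, 4, 6, 7, 9, 14, 15}

{3, 4, 6, 7, 9, 14, 15}


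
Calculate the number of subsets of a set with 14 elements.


The set has 14 elements.
The power set contains all possible subsets.
|P(A)| = 2^|A| = 2^14 = 16384

16384


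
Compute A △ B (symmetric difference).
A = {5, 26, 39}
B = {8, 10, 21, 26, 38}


Set A = {5, 26, 39}
Set B = {8, 10, 21, 26, 38}
A △ B = (A \ B) ∪ (B \ A)
Elements in A but not B: {5, 39}
Elements in B but not A: {8, 10, 21, 38}
A △ B = {5, 8, 10, 21, 38, 39}

{5, 8, 10, 21, 38, 39}


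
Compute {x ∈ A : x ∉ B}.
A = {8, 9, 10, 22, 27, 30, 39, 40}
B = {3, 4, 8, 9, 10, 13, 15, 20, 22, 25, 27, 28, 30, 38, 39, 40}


Set A = {8, 9, 10, 22, 27, 30, 39, 40}
Set B = {3, 4, 8, 9, 10, 13, 15, 20, 22, 25, 27, 28, 30, 38, 39, 40}
Check each element of A against B:
8 ∈ B, 9 ∈ B, 10 ∈ B, 22 ∈ B, 27 ∈ B, 30 ∈ B, 39 ∈ B, 40 ∈ B
Elements of A not in B: {}

{}


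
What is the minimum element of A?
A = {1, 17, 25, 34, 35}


Set A = {1, 17, 25, 34, 35}
Elements in ascending order: 1, 17, 25, 34, 35
The smallest element is 1.

1


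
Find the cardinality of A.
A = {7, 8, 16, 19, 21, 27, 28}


Set A = {7, 8, 16, 19, 21, 27, 28}
Listing elements: 7, 8, 16, 19, 21, 27, 28
Counting: 7 elements
|A| = 7

7


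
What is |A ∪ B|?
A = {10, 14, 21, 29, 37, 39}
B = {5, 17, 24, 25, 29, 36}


Set A = {10, 14, 21, 29, 37, 39}, |A| = 6
Set B = {5, 17, 24, 25, 29, 36}, |B| = 6
A ∩ B = {29}, |A ∩ B| = 1
|A ∪ B| = |A| + |B| - |A ∩ B| = 6 + 6 - 1 = 11

11


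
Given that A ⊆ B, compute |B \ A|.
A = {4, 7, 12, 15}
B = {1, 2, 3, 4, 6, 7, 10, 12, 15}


Set A = {4, 7, 12, 15}, |A| = 4
Set B = {1, 2, 3, 4, 6, 7, 10, 12, 15}, |B| = 9
Since A ⊆ B: B \ A = {1, 2, 3, 6, 10}
|B| - |A| = 9 - 4 = 5

5


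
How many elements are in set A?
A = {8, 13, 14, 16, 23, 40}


Set A = {8, 13, 14, 16, 23, 40}
Listing elements: 8, 13, 14, 16, 23, 40
Counting: 6 elements
|A| = 6

6


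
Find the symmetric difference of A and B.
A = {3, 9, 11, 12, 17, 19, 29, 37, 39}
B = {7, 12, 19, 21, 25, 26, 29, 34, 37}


Set A = {3, 9, 11, 12, 17, 19, 29, 37, 39}
Set B = {7, 12, 19, 21, 25, 26, 29, 34, 37}
A △ B = (A \ B) ∪ (B \ A)
Elements in A but not B: {3, 9, 11, 17, 39}
Elements in B but not A: {7, 21, 25, 26, 34}
A △ B = {3, 7, 9, 11, 17, 21, 25, 26, 34, 39}

{3, 7, 9, 11, 17, 21, 25, 26, 34, 39}


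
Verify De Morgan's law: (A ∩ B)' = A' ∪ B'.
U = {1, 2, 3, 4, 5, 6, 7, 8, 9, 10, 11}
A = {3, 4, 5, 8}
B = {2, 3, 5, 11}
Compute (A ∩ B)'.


U = {1, 2, 3, 4, 5, 6, 7, 8, 9, 10, 11}
A = {3, 4, 5, 8}, B = {2, 3, 5, 11}
A ∩ B = {3, 5}
(A ∩ B)' = U \ (A ∩ B) = {1, 2, 4, 6, 7, 8, 9, 10, 11}
Verification via A' ∪ B': A' = {1, 2, 6, 7, 9, 10, 11}, B' = {1, 4, 6, 7, 8, 9, 10}
A' ∪ B' = {1, 2, 4, 6, 7, 8, 9, 10, 11} ✓

{1, 2, 4, 6, 7, 8, 9, 10, 11}


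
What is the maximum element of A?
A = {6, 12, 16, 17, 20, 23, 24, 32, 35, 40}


Set A = {6, 12, 16, 17, 20, 23, 24, 32, 35, 40}
Elements in ascending order: 6, 12, 16, 17, 20, 23, 24, 32, 35, 40
The largest element is 40.

40


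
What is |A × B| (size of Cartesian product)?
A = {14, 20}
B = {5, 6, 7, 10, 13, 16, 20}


Set A = {14, 20} has 2 elements.
Set B = {5, 6, 7, 10, 13, 16, 20} has 7 elements.
|A × B| = |A| × |B| = 2 × 7 = 14

14


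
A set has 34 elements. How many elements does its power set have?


The set has 34 elements.
The power set contains all possible subsets.
|P(A)| = 2^|A| = 2^34 = 17179869184

17179869184


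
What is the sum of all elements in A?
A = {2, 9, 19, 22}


Set A = {2, 9, 19, 22}
Sum = 2 + 9 + 19 + 22 = 52

52


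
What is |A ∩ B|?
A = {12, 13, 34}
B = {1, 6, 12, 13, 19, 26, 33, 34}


Set A = {12, 13, 34}
Set B = {1, 6, 12, 13, 19, 26, 33, 34}
A ∩ B = {12, 13, 34}
|A ∩ B| = 3

3


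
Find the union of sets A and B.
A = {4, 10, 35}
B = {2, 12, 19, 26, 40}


Set A = {4, 10, 35}
Set B = {2, 12, 19, 26, 40}
A ∪ B includes all elements in either set.
Elements from A: {4, 10, 35}
Elements from B not already included: {2, 12, 19, 26, 40}
A ∪ B = {2, 4, 10, 12, 19, 26, 35, 40}

{2, 4, 10, 12, 19, 26, 35, 40}


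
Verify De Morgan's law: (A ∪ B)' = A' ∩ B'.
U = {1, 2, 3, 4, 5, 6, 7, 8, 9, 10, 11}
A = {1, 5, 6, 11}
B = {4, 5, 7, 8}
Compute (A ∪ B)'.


U = {1, 2, 3, 4, 5, 6, 7, 8, 9, 10, 11}
A = {1, 5, 6, 11}, B = {4, 5, 7, 8}
A ∪ B = {1, 4, 5, 6, 7, 8, 11}
(A ∪ B)' = U \ (A ∪ B) = {2, 3, 9, 10}
Verification via A' ∩ B': A' = {2, 3, 4, 7, 8, 9, 10}, B' = {1, 2, 3, 6, 9, 10, 11}
A' ∩ B' = {2, 3, 9, 10} ✓

{2, 3, 9, 10}


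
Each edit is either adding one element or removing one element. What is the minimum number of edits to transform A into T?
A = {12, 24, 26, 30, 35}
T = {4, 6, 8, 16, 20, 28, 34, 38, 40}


Set A = {12, 24, 26, 30, 35}
Set T = {4, 6, 8, 16, 20, 28, 34, 38, 40}
Elements to remove from A (in A, not in T): {12, 24, 26, 30, 35} → 5 removals
Elements to add to A (in T, not in A): {4, 6, 8, 16, 20, 28, 34, 38, 40} → 9 additions
Total edits = 5 + 9 = 14

14


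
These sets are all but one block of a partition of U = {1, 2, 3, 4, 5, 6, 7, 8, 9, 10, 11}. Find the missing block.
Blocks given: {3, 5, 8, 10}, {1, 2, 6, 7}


U = {1, 2, 3, 4, 5, 6, 7, 8, 9, 10, 11}
Shown blocks: {3, 5, 8, 10}, {1, 2, 6, 7}
A partition's blocks are pairwise disjoint and cover U, so the missing block = U \ (union of shown blocks).
Union of shown blocks: {1, 2, 3, 5, 6, 7, 8, 10}
Missing block = U \ (union) = {4, 9, 11}

{4, 9, 11}


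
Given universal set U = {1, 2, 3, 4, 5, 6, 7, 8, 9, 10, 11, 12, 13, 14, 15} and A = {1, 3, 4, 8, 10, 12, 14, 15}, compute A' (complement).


Universal set U = {1, 2, 3, 4, 5, 6, 7, 8, 9, 10, 11, 12, 13, 14, 15}
Set A = {1, 3, 4, 8, 10, 12, 14, 15}
A' = U \ A = elements in U but not in A
Checking each element of U:
1 (in A, exclude), 2 (not in A, include), 3 (in A, exclude), 4 (in A, exclude), 5 (not in A, include), 6 (not in A, include), 7 (not in A, include), 8 (in A, exclude), 9 (not in A, include), 10 (in A, exclude), 11 (not in A, include), 12 (in A, exclude), 13 (not in A, include), 14 (in A, exclude), 15 (in A, exclude)
A' = {2, 5, 6, 7, 9, 11, 13}

{2, 5, 6, 7, 9, 11, 13}


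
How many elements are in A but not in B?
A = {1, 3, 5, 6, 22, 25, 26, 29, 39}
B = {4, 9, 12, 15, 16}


Set A = {1, 3, 5, 6, 22, 25, 26, 29, 39}
Set B = {4, 9, 12, 15, 16}
A \ B = {1, 3, 5, 6, 22, 25, 26, 29, 39}
|A \ B| = 9

9


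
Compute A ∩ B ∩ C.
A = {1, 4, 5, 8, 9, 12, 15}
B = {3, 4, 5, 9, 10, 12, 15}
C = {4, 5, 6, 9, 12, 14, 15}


Set A = {1, 4, 5, 8, 9, 12, 15}
Set B = {3, 4, 5, 9, 10, 12, 15}
Set C = {4, 5, 6, 9, 12, 14, 15}
First, A ∩ B = {4, 5, 9, 12, 15}
Then, (A ∩ B) ∩ C = {4, 5, 9, 12, 15}

{4, 5, 9, 12, 15}


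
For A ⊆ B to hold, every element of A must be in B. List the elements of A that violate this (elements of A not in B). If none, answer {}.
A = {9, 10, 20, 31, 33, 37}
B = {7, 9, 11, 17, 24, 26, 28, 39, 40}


Set A = {9, 10, 20, 31, 33, 37}
Set B = {7, 9, 11, 17, 24, 26, 28, 39, 40}
Check each element of A against B:
9 ∈ B, 10 ∉ B (include), 20 ∉ B (include), 31 ∉ B (include), 33 ∉ B (include), 37 ∉ B (include)
Elements of A not in B: {10, 20, 31, 33, 37}

{10, 20, 31, 33, 37}


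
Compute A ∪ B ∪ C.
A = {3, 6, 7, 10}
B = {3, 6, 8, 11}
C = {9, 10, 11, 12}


Set A = {3, 6, 7, 10}
Set B = {3, 6, 8, 11}
Set C = {9, 10, 11, 12}
First, A ∪ B = {3, 6, 7, 8, 10, 11}
Then, (A ∪ B) ∪ C = {3, 6, 7, 8, 9, 10, 11, 12}

{3, 6, 7, 8, 9, 10, 11, 12}


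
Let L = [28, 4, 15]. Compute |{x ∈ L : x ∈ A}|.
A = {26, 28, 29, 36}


Set A = {26, 28, 29, 36}
Candidates: [28, 4, 15]
Check each candidate:
28 ∈ A, 4 ∉ A, 15 ∉ A
Count of candidates in A: 1

1


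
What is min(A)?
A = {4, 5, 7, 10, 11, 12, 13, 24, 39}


Set A = {4, 5, 7, 10, 11, 12, 13, 24, 39}
Elements in ascending order: 4, 5, 7, 10, 11, 12, 13, 24, 39
The smallest element is 4.

4


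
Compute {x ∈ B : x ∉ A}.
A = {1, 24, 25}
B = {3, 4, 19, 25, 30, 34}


Set A = {1, 24, 25}
Set B = {3, 4, 19, 25, 30, 34}
Check each element of B against A:
3 ∉ A (include), 4 ∉ A (include), 19 ∉ A (include), 25 ∈ A, 30 ∉ A (include), 34 ∉ A (include)
Elements of B not in A: {3, 4, 19, 30, 34}

{3, 4, 19, 30, 34}


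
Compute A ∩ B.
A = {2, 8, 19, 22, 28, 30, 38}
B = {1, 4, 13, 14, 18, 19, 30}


Set A = {2, 8, 19, 22, 28, 30, 38}
Set B = {1, 4, 13, 14, 18, 19, 30}
A ∩ B includes only elements in both sets.
Check each element of A against B:
2 ✗, 8 ✗, 19 ✓, 22 ✗, 28 ✗, 30 ✓, 38 ✗
A ∩ B = {19, 30}

{19, 30}


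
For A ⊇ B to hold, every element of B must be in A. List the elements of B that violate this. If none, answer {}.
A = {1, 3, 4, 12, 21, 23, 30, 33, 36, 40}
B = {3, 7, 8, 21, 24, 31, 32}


Set A = {1, 3, 4, 12, 21, 23, 30, 33, 36, 40}
Set B = {3, 7, 8, 21, 24, 31, 32}
Check each element of B against A:
3 ∈ A, 7 ∉ A (include), 8 ∉ A (include), 21 ∈ A, 24 ∉ A (include), 31 ∉ A (include), 32 ∉ A (include)
Elements of B not in A: {7, 8, 24, 31, 32}

{7, 8, 24, 31, 32}


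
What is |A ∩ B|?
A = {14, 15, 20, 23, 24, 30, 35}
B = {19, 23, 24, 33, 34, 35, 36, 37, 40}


Set A = {14, 15, 20, 23, 24, 30, 35}
Set B = {19, 23, 24, 33, 34, 35, 36, 37, 40}
A ∩ B = {23, 24, 35}
|A ∩ B| = 3

3


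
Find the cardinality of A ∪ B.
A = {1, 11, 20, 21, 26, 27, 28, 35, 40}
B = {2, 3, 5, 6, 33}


Set A = {1, 11, 20, 21, 26, 27, 28, 35, 40}, |A| = 9
Set B = {2, 3, 5, 6, 33}, |B| = 5
A ∩ B = {}, |A ∩ B| = 0
|A ∪ B| = |A| + |B| - |A ∩ B| = 9 + 5 - 0 = 14

14


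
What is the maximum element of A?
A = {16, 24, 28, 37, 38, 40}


Set A = {16, 24, 28, 37, 38, 40}
Elements in ascending order: 16, 24, 28, 37, 38, 40
The largest element is 40.

40


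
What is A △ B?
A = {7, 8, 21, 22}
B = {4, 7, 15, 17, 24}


Set A = {7, 8, 21, 22}
Set B = {4, 7, 15, 17, 24}
A △ B = (A \ B) ∪ (B \ A)
Elements in A but not B: {8, 21, 22}
Elements in B but not A: {4, 15, 17, 24}
A △ B = {4, 8, 15, 17, 21, 22, 24}

{4, 8, 15, 17, 21, 22, 24}


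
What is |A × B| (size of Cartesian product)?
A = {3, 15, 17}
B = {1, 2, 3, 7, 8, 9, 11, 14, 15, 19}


Set A = {3, 15, 17} has 3 elements.
Set B = {1, 2, 3, 7, 8, 9, 11, 14, 15, 19} has 10 elements.
|A × B| = |A| × |B| = 3 × 10 = 30

30


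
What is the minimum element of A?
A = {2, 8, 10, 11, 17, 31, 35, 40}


Set A = {2, 8, 10, 11, 17, 31, 35, 40}
Elements in ascending order: 2, 8, 10, 11, 17, 31, 35, 40
The smallest element is 2.

2


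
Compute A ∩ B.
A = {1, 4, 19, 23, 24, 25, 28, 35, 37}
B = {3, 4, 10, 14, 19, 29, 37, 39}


Set A = {1, 4, 19, 23, 24, 25, 28, 35, 37}
Set B = {3, 4, 10, 14, 19, 29, 37, 39}
A ∩ B includes only elements in both sets.
Check each element of A against B:
1 ✗, 4 ✓, 19 ✓, 23 ✗, 24 ✗, 25 ✗, 28 ✗, 35 ✗, 37 ✓
A ∩ B = {4, 19, 37}

{4, 19, 37}


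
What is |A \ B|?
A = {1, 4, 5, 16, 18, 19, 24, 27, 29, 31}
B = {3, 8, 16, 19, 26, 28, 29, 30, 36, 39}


Set A = {1, 4, 5, 16, 18, 19, 24, 27, 29, 31}
Set B = {3, 8, 16, 19, 26, 28, 29, 30, 36, 39}
A \ B = {1, 4, 5, 18, 24, 27, 31}
|A \ B| = 7

7


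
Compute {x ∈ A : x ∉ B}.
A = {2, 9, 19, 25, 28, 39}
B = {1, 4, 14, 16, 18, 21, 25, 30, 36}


Set A = {2, 9, 19, 25, 28, 39}
Set B = {1, 4, 14, 16, 18, 21, 25, 30, 36}
Check each element of A against B:
2 ∉ B (include), 9 ∉ B (include), 19 ∉ B (include), 25 ∈ B, 28 ∉ B (include), 39 ∉ B (include)
Elements of A not in B: {2, 9, 19, 28, 39}

{2, 9, 19, 28, 39}


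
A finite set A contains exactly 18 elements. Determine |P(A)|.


The set has 18 elements.
The power set contains all possible subsets.
|P(A)| = 2^|A| = 2^18 = 262144

262144


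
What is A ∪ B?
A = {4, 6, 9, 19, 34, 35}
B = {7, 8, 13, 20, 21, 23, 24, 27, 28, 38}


Set A = {4, 6, 9, 19, 34, 35}
Set B = {7, 8, 13, 20, 21, 23, 24, 27, 28, 38}
A ∪ B includes all elements in either set.
Elements from A: {4, 6, 9, 19, 34, 35}
Elements from B not already included: {7, 8, 13, 20, 21, 23, 24, 27, 28, 38}
A ∪ B = {4, 6, 7, 8, 9, 13, 19, 20, 21, 23, 24, 27, 28, 34, 35, 38}

{4, 6, 7, 8, 9, 13, 19, 20, 21, 23, 24, 27, 28, 34, 35, 38}


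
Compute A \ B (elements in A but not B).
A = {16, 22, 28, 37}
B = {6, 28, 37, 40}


Set A = {16, 22, 28, 37}
Set B = {6, 28, 37, 40}
A \ B includes elements in A that are not in B.
Check each element of A:
16 (not in B, keep), 22 (not in B, keep), 28 (in B, remove), 37 (in B, remove)
A \ B = {16, 22}

{16, 22}


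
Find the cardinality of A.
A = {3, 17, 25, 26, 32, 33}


Set A = {3, 17, 25, 26, 32, 33}
Listing elements: 3, 17, 25, 26, 32, 33
Counting: 6 elements
|A| = 6

6


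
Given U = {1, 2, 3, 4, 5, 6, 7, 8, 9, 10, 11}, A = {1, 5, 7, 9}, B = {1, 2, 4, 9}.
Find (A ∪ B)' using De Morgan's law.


U = {1, 2, 3, 4, 5, 6, 7, 8, 9, 10, 11}
A = {1, 5, 7, 9}, B = {1, 2, 4, 9}
A ∪ B = {1, 2, 4, 5, 7, 9}
(A ∪ B)' = U \ (A ∪ B) = {3, 6, 8, 10, 11}
Verification via A' ∩ B': A' = {2, 3, 4, 6, 8, 10, 11}, B' = {3, 5, 6, 7, 8, 10, 11}
A' ∩ B' = {3, 6, 8, 10, 11} ✓

{3, 6, 8, 10, 11}


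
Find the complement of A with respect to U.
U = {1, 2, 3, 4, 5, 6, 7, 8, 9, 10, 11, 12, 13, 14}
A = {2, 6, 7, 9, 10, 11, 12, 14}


Universal set U = {1, 2, 3, 4, 5, 6, 7, 8, 9, 10, 11, 12, 13, 14}
Set A = {2, 6, 7, 9, 10, 11, 12, 14}
A' = U \ A = elements in U but not in A
Checking each element of U:
1 (not in A, include), 2 (in A, exclude), 3 (not in A, include), 4 (not in A, include), 5 (not in A, include), 6 (in A, exclude), 7 (in A, exclude), 8 (not in A, include), 9 (in A, exclude), 10 (in A, exclude), 11 (in A, exclude), 12 (in A, exclude), 13 (not in A, include), 14 (in A, exclude)
A' = {1, 3, 4, 5, 8, 13}

{1, 3, 4, 5, 8, 13}


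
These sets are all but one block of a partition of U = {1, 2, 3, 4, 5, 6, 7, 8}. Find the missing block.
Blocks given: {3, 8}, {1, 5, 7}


U = {1, 2, 3, 4, 5, 6, 7, 8}
Shown blocks: {3, 8}, {1, 5, 7}
A partition's blocks are pairwise disjoint and cover U, so the missing block = U \ (union of shown blocks).
Union of shown blocks: {1, 3, 5, 7, 8}
Missing block = U \ (union) = {2, 4, 6}

{2, 4, 6}


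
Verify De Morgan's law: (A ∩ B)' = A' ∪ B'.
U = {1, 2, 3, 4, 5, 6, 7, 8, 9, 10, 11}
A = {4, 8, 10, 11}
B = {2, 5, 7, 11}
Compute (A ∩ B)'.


U = {1, 2, 3, 4, 5, 6, 7, 8, 9, 10, 11}
A = {4, 8, 10, 11}, B = {2, 5, 7, 11}
A ∩ B = {11}
(A ∩ B)' = U \ (A ∩ B) = {1, 2, 3, 4, 5, 6, 7, 8, 9, 10}
Verification via A' ∪ B': A' = {1, 2, 3, 5, 6, 7, 9}, B' = {1, 3, 4, 6, 8, 9, 10}
A' ∪ B' = {1, 2, 3, 4, 5, 6, 7, 8, 9, 10} ✓

{1, 2, 3, 4, 5, 6, 7, 8, 9, 10}


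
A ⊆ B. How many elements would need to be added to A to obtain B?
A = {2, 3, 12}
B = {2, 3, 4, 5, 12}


Set A = {2, 3, 12}, |A| = 3
Set B = {2, 3, 4, 5, 12}, |B| = 5
Since A ⊆ B: B \ A = {4, 5}
|B| - |A| = 5 - 3 = 2

2


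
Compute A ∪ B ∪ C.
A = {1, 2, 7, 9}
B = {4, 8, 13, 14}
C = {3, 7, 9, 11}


Set A = {1, 2, 7, 9}
Set B = {4, 8, 13, 14}
Set C = {3, 7, 9, 11}
First, A ∪ B = {1, 2, 4, 7, 8, 9, 13, 14}
Then, (A ∪ B) ∪ C = {1, 2, 3, 4, 7, 8, 9, 11, 13, 14}

{1, 2, 3, 4, 7, 8, 9, 11, 13, 14}


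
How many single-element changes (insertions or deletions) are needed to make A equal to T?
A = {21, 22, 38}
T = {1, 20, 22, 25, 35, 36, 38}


Set A = {21, 22, 38}
Set T = {1, 20, 22, 25, 35, 36, 38}
Elements to remove from A (in A, not in T): {21} → 1 removals
Elements to add to A (in T, not in A): {1, 20, 25, 35, 36} → 5 additions
Total edits = 1 + 5 = 6

6


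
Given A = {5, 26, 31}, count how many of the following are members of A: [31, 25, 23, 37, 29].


Set A = {5, 26, 31}
Candidates: [31, 25, 23, 37, 29]
Check each candidate:
31 ∈ A, 25 ∉ A, 23 ∉ A, 37 ∉ A, 29 ∉ A
Count of candidates in A: 1

1


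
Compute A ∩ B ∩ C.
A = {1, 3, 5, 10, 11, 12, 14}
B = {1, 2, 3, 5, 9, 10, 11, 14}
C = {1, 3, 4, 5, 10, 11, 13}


Set A = {1, 3, 5, 10, 11, 12, 14}
Set B = {1, 2, 3, 5, 9, 10, 11, 14}
Set C = {1, 3, 4, 5, 10, 11, 13}
First, A ∩ B = {1, 3, 5, 10, 11, 14}
Then, (A ∩ B) ∩ C = {1, 3, 5, 10, 11}

{1, 3, 5, 10, 11}


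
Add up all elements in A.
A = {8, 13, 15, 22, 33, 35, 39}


Set A = {8, 13, 15, 22, 33, 35, 39}
Sum = 8 + 13 + 15 + 22 + 33 + 35 + 39 = 165

165


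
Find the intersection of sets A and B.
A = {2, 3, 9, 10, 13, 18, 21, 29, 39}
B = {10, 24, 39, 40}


Set A = {2, 3, 9, 10, 13, 18, 21, 29, 39}
Set B = {10, 24, 39, 40}
A ∩ B includes only elements in both sets.
Check each element of A against B:
2 ✗, 3 ✗, 9 ✗, 10 ✓, 13 ✗, 18 ✗, 21 ✗, 29 ✗, 39 ✓
A ∩ B = {10, 39}

{10, 39}


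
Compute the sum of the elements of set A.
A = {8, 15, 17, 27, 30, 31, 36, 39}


Set A = {8, 15, 17, 27, 30, 31, 36, 39}
Sum = 8 + 15 + 17 + 27 + 30 + 31 + 36 + 39 = 203

203


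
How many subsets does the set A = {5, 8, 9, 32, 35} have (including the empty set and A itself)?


Set A = {5, 8, 9, 32, 35}
|A| = 5
The power set P(A) contains all subsets of A.
|P(A)| = 2^|A| = 2^5 = 32

32


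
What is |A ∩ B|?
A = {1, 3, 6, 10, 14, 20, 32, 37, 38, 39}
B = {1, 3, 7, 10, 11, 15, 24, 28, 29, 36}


Set A = {1, 3, 6, 10, 14, 20, 32, 37, 38, 39}
Set B = {1, 3, 7, 10, 11, 15, 24, 28, 29, 36}
A ∩ B = {1, 3, 10}
|A ∩ B| = 3

3


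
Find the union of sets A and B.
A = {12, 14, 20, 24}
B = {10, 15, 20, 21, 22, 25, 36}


Set A = {12, 14, 20, 24}
Set B = {10, 15, 20, 21, 22, 25, 36}
A ∪ B includes all elements in either set.
Elements from A: {12, 14, 20, 24}
Elements from B not already included: {10, 15, 21, 22, 25, 36}
A ∪ B = {10, 12, 14, 15, 20, 21, 22, 24, 25, 36}

{10, 12, 14, 15, 20, 21, 22, 24, 25, 36}


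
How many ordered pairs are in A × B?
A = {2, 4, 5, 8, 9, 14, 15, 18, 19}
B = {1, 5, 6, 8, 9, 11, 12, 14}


Set A = {2, 4, 5, 8, 9, 14, 15, 18, 19} has 9 elements.
Set B = {1, 5, 6, 8, 9, 11, 12, 14} has 8 elements.
|A × B| = |A| × |B| = 9 × 8 = 72

72


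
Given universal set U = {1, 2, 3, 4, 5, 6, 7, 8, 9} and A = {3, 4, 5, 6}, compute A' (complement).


Universal set U = {1, 2, 3, 4, 5, 6, 7, 8, 9}
Set A = {3, 4, 5, 6}
A' = U \ A = elements in U but not in A
Checking each element of U:
1 (not in A, include), 2 (not in A, include), 3 (in A, exclude), 4 (in A, exclude), 5 (in A, exclude), 6 (in A, exclude), 7 (not in A, include), 8 (not in A, include), 9 (not in A, include)
A' = {1, 2, 7, 8, 9}

{1, 2, 7, 8, 9}


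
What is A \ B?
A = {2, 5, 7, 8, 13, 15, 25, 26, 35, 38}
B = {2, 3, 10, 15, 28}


Set A = {2, 5, 7, 8, 13, 15, 25, 26, 35, 38}
Set B = {2, 3, 10, 15, 28}
A \ B includes elements in A that are not in B.
Check each element of A:
2 (in B, remove), 5 (not in B, keep), 7 (not in B, keep), 8 (not in B, keep), 13 (not in B, keep), 15 (in B, remove), 25 (not in B, keep), 26 (not in B, keep), 35 (not in B, keep), 38 (not in B, keep)
A \ B = {5, 7, 8, 13, 25, 26, 35, 38}

{5, 7, 8, 13, 25, 26, 35, 38}


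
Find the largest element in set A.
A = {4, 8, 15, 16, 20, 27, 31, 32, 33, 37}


Set A = {4, 8, 15, 16, 20, 27, 31, 32, 33, 37}
Elements in ascending order: 4, 8, 15, 16, 20, 27, 31, 32, 33, 37
The largest element is 37.

37


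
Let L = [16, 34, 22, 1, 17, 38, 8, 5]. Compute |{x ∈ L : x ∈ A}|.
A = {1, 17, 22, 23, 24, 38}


Set A = {1, 17, 22, 23, 24, 38}
Candidates: [16, 34, 22, 1, 17, 38, 8, 5]
Check each candidate:
16 ∉ A, 34 ∉ A, 22 ∈ A, 1 ∈ A, 17 ∈ A, 38 ∈ A, 8 ∉ A, 5 ∉ A
Count of candidates in A: 4

4


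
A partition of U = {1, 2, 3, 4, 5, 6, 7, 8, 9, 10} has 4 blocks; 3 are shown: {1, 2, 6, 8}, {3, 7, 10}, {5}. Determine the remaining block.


U = {1, 2, 3, 4, 5, 6, 7, 8, 9, 10}
Shown blocks: {1, 2, 6, 8}, {3, 7, 10}, {5}
A partition's blocks are pairwise disjoint and cover U, so the missing block = U \ (union of shown blocks).
Union of shown blocks: {1, 2, 3, 5, 6, 7, 8, 10}
Missing block = U \ (union) = {4, 9}

{4, 9}


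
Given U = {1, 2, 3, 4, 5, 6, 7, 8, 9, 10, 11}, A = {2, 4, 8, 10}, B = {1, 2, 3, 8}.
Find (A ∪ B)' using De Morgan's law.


U = {1, 2, 3, 4, 5, 6, 7, 8, 9, 10, 11}
A = {2, 4, 8, 10}, B = {1, 2, 3, 8}
A ∪ B = {1, 2, 3, 4, 8, 10}
(A ∪ B)' = U \ (A ∪ B) = {5, 6, 7, 9, 11}
Verification via A' ∩ B': A' = {1, 3, 5, 6, 7, 9, 11}, B' = {4, 5, 6, 7, 9, 10, 11}
A' ∩ B' = {5, 6, 7, 9, 11} ✓

{5, 6, 7, 9, 11}


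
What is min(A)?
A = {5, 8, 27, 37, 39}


Set A = {5, 8, 27, 37, 39}
Elements in ascending order: 5, 8, 27, 37, 39
The smallest element is 5.

5


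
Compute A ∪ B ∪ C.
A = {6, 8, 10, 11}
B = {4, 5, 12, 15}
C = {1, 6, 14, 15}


Set A = {6, 8, 10, 11}
Set B = {4, 5, 12, 15}
Set C = {1, 6, 14, 15}
First, A ∪ B = {4, 5, 6, 8, 10, 11, 12, 15}
Then, (A ∪ B) ∪ C = {1, 4, 5, 6, 8, 10, 11, 12, 14, 15}

{1, 4, 5, 6, 8, 10, 11, 12, 14, 15}


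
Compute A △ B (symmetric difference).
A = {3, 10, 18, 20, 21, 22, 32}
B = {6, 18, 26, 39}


Set A = {3, 10, 18, 20, 21, 22, 32}
Set B = {6, 18, 26, 39}
A △ B = (A \ B) ∪ (B \ A)
Elements in A but not B: {3, 10, 20, 21, 22, 32}
Elements in B but not A: {6, 26, 39}
A △ B = {3, 6, 10, 20, 21, 22, 26, 32, 39}

{3, 6, 10, 20, 21, 22, 26, 32, 39}


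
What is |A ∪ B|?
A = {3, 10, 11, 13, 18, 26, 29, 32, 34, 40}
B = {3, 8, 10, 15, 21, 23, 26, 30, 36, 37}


Set A = {3, 10, 11, 13, 18, 26, 29, 32, 34, 40}, |A| = 10
Set B = {3, 8, 10, 15, 21, 23, 26, 30, 36, 37}, |B| = 10
A ∩ B = {3, 10, 26}, |A ∩ B| = 3
|A ∪ B| = |A| + |B| - |A ∩ B| = 10 + 10 - 3 = 17

17


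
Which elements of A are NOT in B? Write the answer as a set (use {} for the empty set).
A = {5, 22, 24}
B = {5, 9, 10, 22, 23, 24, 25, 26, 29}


Set A = {5, 22, 24}
Set B = {5, 9, 10, 22, 23, 24, 25, 26, 29}
Check each element of A against B:
5 ∈ B, 22 ∈ B, 24 ∈ B
Elements of A not in B: {}

{}


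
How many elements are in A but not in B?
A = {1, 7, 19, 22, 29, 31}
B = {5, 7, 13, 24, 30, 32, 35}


Set A = {1, 7, 19, 22, 29, 31}
Set B = {5, 7, 13, 24, 30, 32, 35}
A \ B = {1, 19, 22, 29, 31}
|A \ B| = 5

5


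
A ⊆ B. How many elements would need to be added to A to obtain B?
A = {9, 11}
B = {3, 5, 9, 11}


Set A = {9, 11}, |A| = 2
Set B = {3, 5, 9, 11}, |B| = 4
Since A ⊆ B: B \ A = {3, 5}
|B| - |A| = 4 - 2 = 2

2


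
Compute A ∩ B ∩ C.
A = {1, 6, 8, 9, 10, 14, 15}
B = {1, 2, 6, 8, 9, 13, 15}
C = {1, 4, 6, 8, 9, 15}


Set A = {1, 6, 8, 9, 10, 14, 15}
Set B = {1, 2, 6, 8, 9, 13, 15}
Set C = {1, 4, 6, 8, 9, 15}
First, A ∩ B = {1, 6, 8, 9, 15}
Then, (A ∩ B) ∩ C = {1, 6, 8, 9, 15}

{1, 6, 8, 9, 15}


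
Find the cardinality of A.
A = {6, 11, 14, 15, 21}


Set A = {6, 11, 14, 15, 21}
Listing elements: 6, 11, 14, 15, 21
Counting: 5 elements
|A| = 5

5


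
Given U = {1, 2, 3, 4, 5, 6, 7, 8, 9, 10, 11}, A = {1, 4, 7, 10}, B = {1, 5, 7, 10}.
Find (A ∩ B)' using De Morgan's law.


U = {1, 2, 3, 4, 5, 6, 7, 8, 9, 10, 11}
A = {1, 4, 7, 10}, B = {1, 5, 7, 10}
A ∩ B = {1, 7, 10}
(A ∩ B)' = U \ (A ∩ B) = {2, 3, 4, 5, 6, 8, 9, 11}
Verification via A' ∪ B': A' = {2, 3, 5, 6, 8, 9, 11}, B' = {2, 3, 4, 6, 8, 9, 11}
A' ∪ B' = {2, 3, 4, 5, 6, 8, 9, 11} ✓

{2, 3, 4, 5, 6, 8, 9, 11}


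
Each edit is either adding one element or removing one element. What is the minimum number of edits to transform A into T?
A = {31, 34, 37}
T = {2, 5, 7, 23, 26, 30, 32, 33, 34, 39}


Set A = {31, 34, 37}
Set T = {2, 5, 7, 23, 26, 30, 32, 33, 34, 39}
Elements to remove from A (in A, not in T): {31, 37} → 2 removals
Elements to add to A (in T, not in A): {2, 5, 7, 23, 26, 30, 32, 33, 39} → 9 additions
Total edits = 2 + 9 = 11

11


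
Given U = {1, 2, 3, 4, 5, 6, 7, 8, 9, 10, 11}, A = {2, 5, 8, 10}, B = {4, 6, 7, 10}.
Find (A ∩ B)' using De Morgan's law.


U = {1, 2, 3, 4, 5, 6, 7, 8, 9, 10, 11}
A = {2, 5, 8, 10}, B = {4, 6, 7, 10}
A ∩ B = {10}
(A ∩ B)' = U \ (A ∩ B) = {1, 2, 3, 4, 5, 6, 7, 8, 9, 11}
Verification via A' ∪ B': A' = {1, 3, 4, 6, 7, 9, 11}, B' = {1, 2, 3, 5, 8, 9, 11}
A' ∪ B' = {1, 2, 3, 4, 5, 6, 7, 8, 9, 11} ✓

{1, 2, 3, 4, 5, 6, 7, 8, 9, 11}


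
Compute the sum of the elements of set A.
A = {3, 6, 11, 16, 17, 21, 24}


Set A = {3, 6, 11, 16, 17, 21, 24}
Sum = 3 + 6 + 11 + 16 + 17 + 21 + 24 = 98

98


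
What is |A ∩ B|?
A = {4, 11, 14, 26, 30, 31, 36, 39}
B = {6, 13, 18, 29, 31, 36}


Set A = {4, 11, 14, 26, 30, 31, 36, 39}
Set B = {6, 13, 18, 29, 31, 36}
A ∩ B = {31, 36}
|A ∩ B| = 2

2


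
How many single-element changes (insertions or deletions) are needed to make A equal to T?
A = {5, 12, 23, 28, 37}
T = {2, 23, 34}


Set A = {5, 12, 23, 28, 37}
Set T = {2, 23, 34}
Elements to remove from A (in A, not in T): {5, 12, 28, 37} → 4 removals
Elements to add to A (in T, not in A): {2, 34} → 2 additions
Total edits = 4 + 2 = 6

6


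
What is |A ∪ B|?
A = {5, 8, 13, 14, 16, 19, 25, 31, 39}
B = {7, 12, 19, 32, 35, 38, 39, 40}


Set A = {5, 8, 13, 14, 16, 19, 25, 31, 39}, |A| = 9
Set B = {7, 12, 19, 32, 35, 38, 39, 40}, |B| = 8
A ∩ B = {19, 39}, |A ∩ B| = 2
|A ∪ B| = |A| + |B| - |A ∩ B| = 9 + 8 - 2 = 15

15
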